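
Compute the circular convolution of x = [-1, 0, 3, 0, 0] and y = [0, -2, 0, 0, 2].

(x ⊛ y)[n] = Σ(m=0 to 4) x[m] · y[(n-m) mod 5]

Computing each output sample:
(x ⊛ y)[0] = 0
(x ⊛ y)[1] = 8
(x ⊛ y)[2] = 0
(x ⊛ y)[3] = -6
(x ⊛ y)[4] = -2

x ⊛ y = [0, 8, 0, -6, -2]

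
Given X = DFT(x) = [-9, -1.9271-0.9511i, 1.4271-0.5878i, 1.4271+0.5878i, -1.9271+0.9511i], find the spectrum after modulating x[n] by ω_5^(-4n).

Modulation property: DFT(ω_5^(-4n)·x[n]) = X[(k-4) mod 5], so circularly shift X by 4 positions.

X[k-4] = [-1.9271-0.9511i, 1.4271-0.5878i, 1.4271+0.5878i, -1.9271+0.9511i, -9]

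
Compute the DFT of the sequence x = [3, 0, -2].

X[k] = Σ(n=0 to 2) x[n] · ω_3^(nk)
where ω_3 = e^(-2πi/3)

Computing each X[k]:
X[0] = 1
X[1] = 4.0000-1.7321i
X[2] = 4.0000+1.7321i

X = [1, 4.0000-1.7321i, 4.0000+1.7321i]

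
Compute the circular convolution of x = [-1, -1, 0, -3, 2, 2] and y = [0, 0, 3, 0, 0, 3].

(x ⊛ y)[n] = Σ(m=0 to 5) x[m] · y[(n-m) mod 6]

Computing each output sample:
(x ⊛ y)[0] = 3
(x ⊛ y)[1] = 6
(x ⊛ y)[2] = -12
(x ⊛ y)[3] = 3
(x ⊛ y)[4] = 6
(x ⊛ y)[5] = -12

x ⊛ y = [3, 6, -12, 3, 6, -12]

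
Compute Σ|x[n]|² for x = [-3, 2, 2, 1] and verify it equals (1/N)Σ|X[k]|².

Time domain:
Σ|x[n]|² = |-3|² + |2|² + |2|² + |1|² = 18.0000

Frequency domain:
(1/4)Σ|X[k]|² = (1/4)(|2|² + |-5-1i|² + |-4|² + |-5+1i|²) = (1/4)·72.0000 = 18.0000

Both sides agree, confirming Parseval's theorem.

Σ|x[n]|² = (1/N)Σ|X[k]|² = 18.0000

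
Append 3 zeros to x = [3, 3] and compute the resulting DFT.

Original 2-point DFT: [6, 0]
Zero-padded 5-point DFT provides frequency interpolation.

DFT_5([x, 0, ...]) = [6, 3.9271-2.8532i, 0.5729-1.7634i, 0.5729+1.7634i, 3.9271+2.8532i]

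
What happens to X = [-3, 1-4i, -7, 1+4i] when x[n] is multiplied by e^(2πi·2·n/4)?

Modulation property: DFT(ω_4^(-2n)·x[n]) = X[(k-2) mod 4], so circularly shift X by 2 positions.

X[k-2] = [-7, 1+4i, -3, 1-4i]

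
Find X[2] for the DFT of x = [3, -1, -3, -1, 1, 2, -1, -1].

X[2] = Σ(n=0 to 7) x[n] · ω_8^(2n) where ω_8 = e^(-2πi/8)
= (3)·ω_8^0 + (-1)·ω_8^2 + (-3)·ω_8^4 + (-1)·ω_8^6 + (1)·ω_8^8 + (2)·ω_8^10 + (-1)·ω_8^12 + (-1)·ω_8^14

X[2] = 8-3i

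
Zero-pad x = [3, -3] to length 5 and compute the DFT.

Original 2-point DFT: [0, 6]
Zero-padded 5-point DFT provides frequency interpolation.

DFT_5([x, 0, ...]) = [0, 2.0729+2.8532i, 5.4271+1.7634i, 5.4271-1.7634i, 2.0729-2.8532i]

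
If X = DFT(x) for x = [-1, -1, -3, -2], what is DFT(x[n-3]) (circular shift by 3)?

Time shift by 3: X_shifted[k] = ω_4^(3k) · X[k]
Shifted x = [-1, -3, -2, -1]

DFT(x[n-3]) = [-7, 1+2i, 1, 1-2i]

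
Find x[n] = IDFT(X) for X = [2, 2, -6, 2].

x[n] = (1/4) Σ(k=0 to 3) X[k] · e^(2πikn/4)

Computing each x[n]:
x[0] = 0
x[1] = 2
x[2] = -2
x[3] = 2

x = [0, 2, -2, 2]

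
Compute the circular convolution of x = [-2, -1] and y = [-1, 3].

(x ⊛ y)[n] = Σ(m=0 to 1) x[m] · y[(n-m) mod 2]

Computing each output sample:
(x ⊛ y)[0] = -1
(x ⊛ y)[1] = -5

x ⊛ y = [-1, -5]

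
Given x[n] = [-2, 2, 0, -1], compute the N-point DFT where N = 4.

X[k] = Σ(n=0 to 3) x[n] · ω_4^(nk)
where ω_4 = e^(-2πi/4)

Computing each X[k]:
X[0] = -1
X[1] = -2-3i
X[2] = -3
X[3] = -2+3i

X = [-1, -2-3i, -3, -2+3i]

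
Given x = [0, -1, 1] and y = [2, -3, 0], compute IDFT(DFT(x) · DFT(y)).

(x ⊛ y)[n] = Σ(m=0 to 2) x[m] · y[(n-m) mod 3]

Computing each output sample:
(x ⊛ y)[0] = -3
(x ⊛ y)[1] = -2
(x ⊛ y)[2] = 5

x ⊛ y = [-3, -2, 5]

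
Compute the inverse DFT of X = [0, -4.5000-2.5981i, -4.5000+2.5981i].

x[n] = (1/3) Σ(k=0 to 2) X[k] · e^(2πikn/3)

Computing each x[n]:
x[0] = -3
x[1] = 3
x[2] = 0

x = [-3, 3, 0]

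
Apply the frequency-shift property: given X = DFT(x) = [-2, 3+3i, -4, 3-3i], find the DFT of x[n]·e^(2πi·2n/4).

Modulation property: DFT(ω_4^(-2n)·x[n]) = X[(k-2) mod 4], so circularly shift X by 2 positions.

X[k-2] = [-4, 3-3i, -2, 3+3i]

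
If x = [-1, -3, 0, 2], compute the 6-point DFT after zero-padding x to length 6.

Original 4-point DFT: [-2, -1+5i, 0, -1-5i]
Zero-padded 6-point DFT provides frequency interpolation.

DFT_6([x, 0, ...]) = [-2, -4.5000+2.5981i, 2.5000+2.5981i, 0, 2.5000-2.5981i, -4.5000-2.5981i]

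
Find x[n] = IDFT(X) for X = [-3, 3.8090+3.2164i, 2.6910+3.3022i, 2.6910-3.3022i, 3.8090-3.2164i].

x[n] = (1/5) Σ(k=0 to 4) X[k] · e^(2πikn/5)

Computing each x[n]:
x[0] = 2
x[1] = -3
x[2] = -1
x[3] = -2
x[4] = 1

x = [2, -3, -1, -2, 1]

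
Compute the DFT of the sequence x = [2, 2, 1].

X[k] = Σ(n=0 to 2) x[n] · ω_3^(nk)
where ω_3 = e^(-2πi/3)

Computing each X[k]:
X[0] = 5
X[1] = 0.5000-0.8660i
X[2] = 0.5000+0.8660i

X = [5, 0.5000-0.8660i, 0.5000+0.8660i]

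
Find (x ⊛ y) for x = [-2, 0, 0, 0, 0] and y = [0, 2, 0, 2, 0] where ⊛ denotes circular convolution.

(x ⊛ y)[n] = Σ(m=0 to 4) x[m] · y[(n-m) mod 5]

Computing each output sample:
(x ⊛ y)[0] = 0
(x ⊛ y)[1] = -4
(x ⊛ y)[2] = 0
(x ⊛ y)[3] = -4
(x ⊛ y)[4] = 0

x ⊛ y = [0, -4, 0, -4, 0]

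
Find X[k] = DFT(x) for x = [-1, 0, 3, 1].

X[k] = Σ(n=0 to 3) x[n] · ω_4^(nk)
where ω_4 = e^(-2πi/4)

Computing each X[k]:
X[0] = 3
X[1] = -4+1i
X[2] = 1
X[3] = -4-1i

X = [3, -4+1i, 1, -4-1i]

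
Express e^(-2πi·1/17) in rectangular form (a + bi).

ω_17^1 = e^(-2πi·1/17)
= cos(-2π·1/17) + i·sin(-2π·1/17)
= cos(-2π/17) + i·sin(-2π/17)

ω_17^1 = cos(-2π/17) + i·sin(-2π/17) = 0.9325-0.3612i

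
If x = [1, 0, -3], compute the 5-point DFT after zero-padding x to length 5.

Original 3-point DFT: [-2, 2.5000-2.5981i, 2.5000+2.5981i]
Zero-padded 5-point DFT provides frequency interpolation.

DFT_5([x, 0, ...]) = [-2, 3.4271+1.7634i, 0.0729-2.8532i, 0.0729+2.8532i, 3.4271-1.7634i]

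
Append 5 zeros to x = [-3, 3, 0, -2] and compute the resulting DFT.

Original 4-point DFT: [-2, -3-5i, -4, -3+5i]
Zero-padded 9-point DFT provides frequency interpolation.

DFT_9([x, 0, ...]) = [-2, 0.2981-0.1963i, -1.4791-4.6865i, -6.5000-2.5981i, -4.8191+0.7060i, -4.8191-0.7060i, -6.5000+2.5981i, -1.4791+4.6865i, 0.2981+0.1963i]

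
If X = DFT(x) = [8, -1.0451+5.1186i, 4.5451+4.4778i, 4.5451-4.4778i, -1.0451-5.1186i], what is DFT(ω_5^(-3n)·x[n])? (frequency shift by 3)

Modulation property: DFT(ω_5^(-3n)·x[n]) = X[(k-3) mod 5], so circularly shift X by 3 positions.

X[k-3] = [4.5451+4.4778i, 4.5451-4.4778i, -1.0451-5.1186i, 8, -1.0451+5.1186i]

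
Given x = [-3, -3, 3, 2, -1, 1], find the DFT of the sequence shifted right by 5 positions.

Time shift by 5: X_shifted[k] = ω_6^(5k) · X[k]
Shifted x = [-3, 3, 2, -1, 1, -3]

DFT(x[n-5]) = [-1, -3.5000-6.0622i, -5.5000-4.3301i, 1, -5.5000+4.3301i, -3.5000+6.0622i]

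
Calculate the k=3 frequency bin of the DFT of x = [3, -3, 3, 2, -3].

X[3] = Σ(n=0 to 4) x[n] · ω_5^(3n) where ω_5 = e^(-2πi/5)
= (3)·ω_5^0 + (-3)·ω_5^3 + (3)·ω_5^6 + (2)·ω_5^9 + (-3)·ω_5^12

X[3] = 9.3992-0.9511i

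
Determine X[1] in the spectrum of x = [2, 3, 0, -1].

X[1] = Σ(n=0 to 3) x[n] · ω_4^(1n) where ω_4 = e^(-2πi/4)
= (2)·ω_4^0 + (3)·ω_4^1 + (0)·ω_4^2 + (-1)·ω_4^3

X[1] = 2-4i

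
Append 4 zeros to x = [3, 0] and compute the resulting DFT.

Original 2-point DFT: [3, 3]
Zero-padded 6-point DFT provides frequency interpolation.

DFT_6([x, 0, ...]) = [3, 3, 3, 3, 3, 3]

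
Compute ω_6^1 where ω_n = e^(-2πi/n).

ω_6^1 = e^(-2πi·1/6)
= cos(-2π·1/6) + i·sin(-2π·1/6)
= cos(-2π/6) + i·sin(-2π/6)

ω_6^1 = cos(-2π/6) + i·sin(-2π/6) = 0.5000-0.8660i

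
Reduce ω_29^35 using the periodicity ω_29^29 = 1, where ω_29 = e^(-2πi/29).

Since ω_29^29 = 1, powers reduce modulo 29.
35 mod 29 = 6
So ω_29^35 = ω_29^6 = e^(-2πi·6/29)

ω_29^35 = ω_29^6 = 0.2675-0.9635i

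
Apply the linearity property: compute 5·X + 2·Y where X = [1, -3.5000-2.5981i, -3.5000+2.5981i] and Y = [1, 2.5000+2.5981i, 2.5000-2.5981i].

By linearity: DFT(5x + 2y) = 5·DFT(x) + 2·DFT(y)
= 5·[1, -3.5000-2.5981i, -3.5000+2.5981i] + 2·[1, 2.5000+2.5981i, 2.5000-2.5981i]

Computing element-wise:
Z[0] = 5·(1) + 2·(1) = 7
Z[1] = 5·(-3.5000-2.5981i) + 2·(2.5000+2.5981i) = -12.5000-7.7943i
Z[2] = 5·(-3.5000+2.5981i) + 2·(2.5000-2.5981i) = -12.5000+7.7943i

DFT(5x + 2y) = 5·X + 2·Y = [7, -12.5000-7.7943i, -12.5000+7.7943i]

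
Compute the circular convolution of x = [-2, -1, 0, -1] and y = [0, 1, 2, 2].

(x ⊛ y)[n] = Σ(m=0 to 3) x[m] · y[(n-m) mod 4]

Computing each output sample:
(x ⊛ y)[0] = -3
(x ⊛ y)[1] = -4
(x ⊛ y)[2] = -7
(x ⊛ y)[3] = -6

x ⊛ y = [-3, -4, -7, -6]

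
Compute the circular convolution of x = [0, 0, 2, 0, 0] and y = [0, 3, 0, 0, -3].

(x ⊛ y)[n] = Σ(m=0 to 4) x[m] · y[(n-m) mod 5]

Computing each output sample:
(x ⊛ y)[0] = 0
(x ⊛ y)[1] = -6
(x ⊛ y)[2] = 0
(x ⊛ y)[3] = 6
(x ⊛ y)[4] = 0

x ⊛ y = [0, -6, 0, 6, 0]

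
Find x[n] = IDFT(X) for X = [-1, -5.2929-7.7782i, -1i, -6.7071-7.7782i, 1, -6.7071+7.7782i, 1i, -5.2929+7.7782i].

x[n] = (1/8) Σ(k=0 to 7) X[k] · e^(2πikn/8)

Computing each x[n]:
x[0] = -3
x[1] = 3
x[2] = 0
x[3] = 2
x[4] = 3
x[5] = -3
x[6] = 0
x[7] = -3

x = [-3, 3, 0, 2, 3, -3, 0, -3]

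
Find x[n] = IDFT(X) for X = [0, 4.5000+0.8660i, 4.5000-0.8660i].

x[n] = (1/3) Σ(k=0 to 2) X[k] · e^(2πikn/3)

Computing each x[n]:
x[0] = 3
x[1] = -2
x[2] = -1

x = [3, -2, -1]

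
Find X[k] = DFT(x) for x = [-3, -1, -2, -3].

X[k] = Σ(n=0 to 3) x[n] · ω_4^(nk)
where ω_4 = e^(-2πi/4)

Computing each X[k]:
X[0] = -9
X[1] = -1-2i
X[2] = -1
X[3] = -1+2i

X = [-9, -1-2i, -1, -1+2i]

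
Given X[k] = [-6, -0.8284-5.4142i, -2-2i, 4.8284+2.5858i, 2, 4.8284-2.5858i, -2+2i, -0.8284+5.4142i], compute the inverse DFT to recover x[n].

x[n] = (1/8) Σ(k=0 to 7) X[k] · e^(2πikn/8)

Computing each x[n]:
x[0] = 0
x[1] = -1
x[2] = 2
x[3] = 0
x[4] = -2
x[5] = 0
x[6] = -2
x[7] = -3

x = [0, -1, 2, 0, -2, 0, -2, -3]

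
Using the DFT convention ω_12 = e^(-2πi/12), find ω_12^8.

ω_12^8 = e^(-2πi·8/12)
= cos(-2π·8/12) + i·sin(-2π·8/12)
= cos(-16π/12) + i·sin(-16π/12)

ω_12^8 = cos(-16π/12) + i·sin(-16π/12) = -0.5000+0.8660i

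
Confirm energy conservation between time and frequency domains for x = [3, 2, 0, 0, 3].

Time domain:
Σ|x[n]|² = |3|² + |2|² + |0|² + |0|² + |3|² = 22.0000

Frequency domain:
(1/5)Σ|X[k]|² = (1/5)(|8|² + |4.5451+0.9511i|² + |-1.0451+0.5878i|² + |-1.0451-0.5878i|² + |4.5451-0.9511i|²) = (1/5)·110.0000 = 22.0000

Both sides agree, confirming Parseval's theorem.

Σ|x[n]|² = (1/N)Σ|X[k]|² = 22.0000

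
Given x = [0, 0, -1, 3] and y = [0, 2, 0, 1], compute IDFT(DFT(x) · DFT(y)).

(x ⊛ y)[n] = Σ(m=0 to 3) x[m] · y[(n-m) mod 4]

Computing each output sample:
(x ⊛ y)[0] = 6
(x ⊛ y)[1] = -1
(x ⊛ y)[2] = 3
(x ⊛ y)[3] = -2

x ⊛ y = [6, -1, 3, -2]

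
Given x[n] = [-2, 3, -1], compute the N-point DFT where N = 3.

X[k] = Σ(n=0 to 2) x[n] · ω_3^(nk)
where ω_3 = e^(-2πi/3)

Computing each X[k]:
X[0] = 0
X[1] = -3.0000-3.4641i
X[2] = -3.0000+3.4641i

X = [0, -3.0000-3.4641i, -3.0000+3.4641i]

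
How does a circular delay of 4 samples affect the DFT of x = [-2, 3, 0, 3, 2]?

Time shift by 4: X_shifted[k] = ω_5^(4k) · X[k]
Shifted x = [3, 0, 3, 2, -2]

DFT(x[n-4]) = [6, -1.6631-2.4899i, 6.1631-0.2245i, 6.1631+0.2245i, -1.6631+2.4899i]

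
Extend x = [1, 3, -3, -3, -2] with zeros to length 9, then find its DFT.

Original 5-point DFT: [-4, 6.1631-4.7553i, -1.6631-2.9389i, -1.6631+2.9389i, 6.1631+4.7553i]
Zero-padded 9-point DFT provides frequency interpolation.

DFT_9([x, 0, ...]) = [-4, 6.1566+4.3082i, 4.3079-5.8120i, -1.0000-3.4641i, -2.9645-2.3260i, -2.9645+2.3260i, -1.0000+3.4641i, 4.3079+5.8120i, 6.1566-4.3082i]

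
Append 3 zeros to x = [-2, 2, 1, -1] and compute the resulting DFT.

Original 4-point DFT: [0, -3-3i, -2, -3+3i]
Zero-padded 7-point DFT provides frequency interpolation.

DFT_7([x, 0, ...]) = [0, -0.0746-2.1047i, -3.9695-2.2978i, -2.9559+0.8890i, -2.9559-0.8890i, -3.9695+2.2978i, -0.0746+2.1047i]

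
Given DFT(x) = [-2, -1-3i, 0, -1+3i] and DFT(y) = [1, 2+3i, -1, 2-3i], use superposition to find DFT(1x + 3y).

By linearity: DFT(1x + 3y) = 1·DFT(x) + 3·DFT(y)
= 1·[-2, -1-3i, 0, -1+3i] + 3·[1, 2+3i, -1, 2-3i]

Computing element-wise:
Z[0] = 1·(-2) + 3·(1) = 1
Z[1] = 1·(-1-3i) + 3·(2+3i) = 5+6i
Z[2] = 1·(0) + 3·(-1) = -3
Z[3] = 1·(-1+3i) + 3·(2-3i) = 5-6i

DFT(1x + 3y) = 1·X + 3·Y = [1, 5+6i, -3, 5-6i]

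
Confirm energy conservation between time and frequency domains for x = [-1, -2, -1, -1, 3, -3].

Time domain:
Σ|x[n]|² = |-1|² + |-2|² + |-1|² + |-1|² + |3|² + |-3|² = 25.0000

Frequency domain:
(1/6)Σ|X[k]|² = (1/6)(|-5|² + |-3.5000+2.5981i|² + |-0.5000-4.3301i|² + |7|² + |-0.5000+4.3301i|² + |-3.5000-2.5981i|²) = (1/6)·150.0000 = 25.0000

Both sides agree, confirming Parseval's theorem.

Σ|x[n]|² = (1/N)Σ|X[k]|² = 25.0000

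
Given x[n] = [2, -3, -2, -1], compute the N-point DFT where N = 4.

X[k] = Σ(n=0 to 3) x[n] · ω_4^(nk)
where ω_4 = e^(-2πi/4)

Computing each X[k]:
X[0] = -4
X[1] = 4+2i
X[2] = 4
X[3] = 4-2i

X = [-4, 4+2i, 4, 4-2i]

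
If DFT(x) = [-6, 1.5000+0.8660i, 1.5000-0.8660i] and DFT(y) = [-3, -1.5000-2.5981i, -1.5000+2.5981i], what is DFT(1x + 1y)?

By linearity: DFT(1x + 1y) = 1·DFT(x) + 1·DFT(y)
= 1·[-6, 1.5000+0.8660i, 1.5000-0.8660i] + 1·[-3, -1.5000-2.5981i, -1.5000+2.5981i]

Computing element-wise:
Z[0] = 1·(-6) + 1·(-3) = -9
Z[1] = 1·(1.5000+0.8660i) + 1·(-1.5000-2.5981i) = -1.7321i
Z[2] = 1·(1.5000-0.8660i) + 1·(-1.5000+2.5981i) = 1.7321i

DFT(1x + 1y) = 1·X + 1·Y = [-9, -1.7321i, 1.7321i]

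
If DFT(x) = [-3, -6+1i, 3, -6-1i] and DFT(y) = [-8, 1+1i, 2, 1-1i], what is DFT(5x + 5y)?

By linearity: DFT(5x + 5y) = 5·DFT(x) + 5·DFT(y)
= 5·[-3, -6+1i, 3, -6-1i] + 5·[-8, 1+1i, 2, 1-1i]

Computing element-wise:
Z[0] = 5·(-3) + 5·(-8) = -55
Z[1] = 5·(-6+1i) + 5·(1+1i) = -25+10i
Z[2] = 5·(3) + 5·(2) = 25
Z[3] = 5·(-6-1i) + 5·(1-1i) = -25-10i

DFT(5x + 5y) = 5·X + 5·Y = [-55, -25+10i, 25, -25-10i]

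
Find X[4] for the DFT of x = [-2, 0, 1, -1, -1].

X[4] = Σ(n=0 to 4) x[n] · ω_5^(4n) where ω_5 = e^(-2πi/5)
= (-2)·ω_5^0 + (0)·ω_5^4 + (1)·ω_5^8 + (-1)·ω_5^12 + (-1)·ω_5^16

X[4] = -2.3090+2.1266i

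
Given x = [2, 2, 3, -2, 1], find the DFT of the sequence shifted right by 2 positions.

Time shift by 2: X_shifted[k] = ω_5^(2k) · X[k]
Shifted x = [-2, 1, 2, 2, 3]

DFT(x[n-2]) = [6, -4.0000+1.9021i, -4.0000+1.1756i, -4.0000-1.1756i, -4.0000-1.9021i]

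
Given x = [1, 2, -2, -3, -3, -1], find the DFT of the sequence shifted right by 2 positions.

Time shift by 2: X_shifted[k] = ω_6^(2k) · X[k]
Shifted x = [-3, -1, 1, 2, -2, -3]

DFT(x[n-2]) = [-6, -6.5000-4.3301i, 1.5000+0.8660i, -2, 1.5000-0.8660i, -6.5000+4.3301i]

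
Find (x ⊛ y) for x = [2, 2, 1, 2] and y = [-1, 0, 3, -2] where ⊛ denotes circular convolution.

(x ⊛ y)[n] = Σ(m=0 to 3) x[m] · y[(n-m) mod 4]

Computing each output sample:
(x ⊛ y)[0] = -3
(x ⊛ y)[1] = 2
(x ⊛ y)[2] = 1
(x ⊛ y)[3] = 0

x ⊛ y = [-3, 2, 1, 0]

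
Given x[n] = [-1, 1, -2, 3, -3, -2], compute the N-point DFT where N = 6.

X[k] = Σ(n=0 to 5) x[n] · ω_6^(nk)
where ω_6 = e^(-2πi/6)

Computing each X[k]:
X[0] = -4
X[1] = -2.0000-3.4641i
X[2] = 5.0000-1.7321i
X[3] = -8
X[4] = 5.0000+1.7321i
X[5] = -2.0000+3.4641i

X = [-4, -2.0000-3.4641i, 5.0000-1.7321i, -8, 5.0000+1.7321i, -2.0000+3.4641i]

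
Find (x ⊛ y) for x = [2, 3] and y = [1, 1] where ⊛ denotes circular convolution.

(x ⊛ y)[n] = Σ(m=0 to 1) x[m] · y[(n-m) mod 2]

Computing each output sample:
(x ⊛ y)[0] = 5
(x ⊛ y)[1] = 5

x ⊛ y = [5, 5]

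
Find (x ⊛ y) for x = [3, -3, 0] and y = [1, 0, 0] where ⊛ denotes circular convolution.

(x ⊛ y)[n] = Σ(m=0 to 2) x[m] · y[(n-m) mod 3]

Computing each output sample:
(x ⊛ y)[0] = 3
(x ⊛ y)[1] = -3
(x ⊛ y)[2] = 0

x ⊛ y = [3, -3, 0]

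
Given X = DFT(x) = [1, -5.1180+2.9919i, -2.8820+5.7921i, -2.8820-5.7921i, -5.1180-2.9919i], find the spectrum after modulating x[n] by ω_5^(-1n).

Modulation property: DFT(ω_5^(-1n)·x[n]) = X[(k-1) mod 5], so circularly shift X by 1 positions.

X[k-1] = [-5.1180-2.9919i, 1, -5.1180+2.9919i, -2.8820+5.7921i, -2.8820-5.7921i]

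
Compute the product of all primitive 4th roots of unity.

The primitive 4th roots of unity are ω_4^k for k coprime to 4: k ∈ {1, 3}
Their product equals the constant term of the cyclotomic polynomial Φ_4(x) up to sign.
For n ≥ 3, the product of all primitive nth roots of unity is 1. (For n=1 it is 1; for n=2 it is -1.)

1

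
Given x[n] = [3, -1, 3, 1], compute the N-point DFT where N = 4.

X[k] = Σ(n=0 to 3) x[n] · ω_4^(nk)
where ω_4 = e^(-2πi/4)

Computing each X[k]:
X[0] = 6
X[1] = 2i
X[2] = 6
X[3] = -2i

X = [6, 2i, 6, -2i]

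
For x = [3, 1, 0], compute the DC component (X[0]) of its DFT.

X[0] = Σ(n=0 to 2) x[n] · ω_3^0 = Σ x[n]
= (3) + (1) + (0)

X[0] = 4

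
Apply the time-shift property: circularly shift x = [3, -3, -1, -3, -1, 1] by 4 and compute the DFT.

Time shift by 4: X_shifted[k] = ω_6^(4k) · X[k]
Shifted x = [-1, -3, -1, 1, 3, -3]

DFT(x[n-4]) = [-4, -6.0000+3.4641i, 2.0000-3.4641i, 6, 2.0000+3.4641i, -6.0000-3.4641i]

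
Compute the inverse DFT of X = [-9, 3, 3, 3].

x[n] = (1/4) Σ(k=0 to 3) X[k] · e^(2πikn/4)

Computing each x[n]:
x[0] = 0
x[1] = -3
x[2] = -3
x[3] = -3

x = [0, -3, -3, -3]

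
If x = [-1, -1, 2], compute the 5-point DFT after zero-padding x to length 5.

Original 3-point DFT: [0, -1.5000+2.5981i, -1.5000-2.5981i]
Zero-padded 5-point DFT provides frequency interpolation.

DFT_5([x, 0, ...]) = [0, -2.9271-0.2245i, 0.4271+2.4899i, 0.4271-2.4899i, -2.9271+0.2245i]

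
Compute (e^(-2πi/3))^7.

Since ω_3^3 = 1, powers reduce modulo 3.
7 mod 3 = 1
So ω_3^7 = ω_3^1 = e^(-2πi·1/3)

ω_3^7 = ω_3^1 = -0.5000-0.8660i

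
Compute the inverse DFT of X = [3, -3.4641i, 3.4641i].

x[n] = (1/3) Σ(k=0 to 2) X[k] · e^(2πikn/3)

Computing each x[n]:
x[0] = 1
x[1] = 3
x[2] = -1

x = [1, 3, -1]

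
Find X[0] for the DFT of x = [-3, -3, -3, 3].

X[0] = Σ(n=0 to 3) x[n] · ω_4^0 = Σ x[n]
= (-3) + (-3) + (-3) + (3)

X[0] = -6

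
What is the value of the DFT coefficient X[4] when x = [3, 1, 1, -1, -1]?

X[4] = Σ(n=0 to 4) x[n] · ω_5^(4n) where ω_5 = e^(-2πi/5)
= (3)·ω_5^0 + (1)·ω_5^4 + (1)·ω_5^8 + (-1)·ω_5^12 + (-1)·ω_5^16

X[4] = 3.0000+3.0777i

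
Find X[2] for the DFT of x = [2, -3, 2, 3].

X[2] = Σ(n=0 to 3) x[n] · ω_4^(2n) where ω_4 = e^(-2πi/4)
= (2)·ω_4^0 + (-3)·ω_4^2 + (2)·ω_4^4 + (3)·ω_4^6

X[2] = 4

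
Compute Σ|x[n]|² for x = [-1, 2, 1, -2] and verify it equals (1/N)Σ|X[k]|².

Time domain:
Σ|x[n]|² = |-1|² + |2|² + |1|² + |-2|² = 10.0000

Frequency domain:
(1/4)Σ|X[k]|² = (1/4)(|0|² + |-2-4i|² + |0|² + |-2+4i|²) = (1/4)·40.0000 = 10.0000

Both sides agree, confirming Parseval's theorem.

Σ|x[n]|² = (1/N)Σ|X[k]|² = 10.0000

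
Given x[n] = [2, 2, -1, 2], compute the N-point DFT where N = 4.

X[k] = Σ(n=0 to 3) x[n] · ω_4^(nk)
where ω_4 = e^(-2πi/4)

Computing each X[k]:
X[0] = 5
X[1] = 3
X[2] = -3
X[3] = 3

X = [5, 3, -3, 3]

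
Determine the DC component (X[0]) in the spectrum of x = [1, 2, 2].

X[0] = Σ(n=0 to 2) x[n] · ω_3^0 = Σ x[n]
= (1) + (2) + (2)

X[0] = 5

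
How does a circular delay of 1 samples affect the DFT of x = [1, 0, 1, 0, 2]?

Time shift by 1: X_shifted[k] = ω_5^(1k) · X[k]
Shifted x = [2, 1, 0, 1, 0]

DFT(x[n-1]) = [4, 1.5000-0.3633i, 1.5000-1.5388i, 1.5000+1.5388i, 1.5000+0.3633i]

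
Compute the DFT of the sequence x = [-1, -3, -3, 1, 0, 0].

X[k] = Σ(n=0 to 5) x[n] · ω_6^(nk)
where ω_6 = e^(-2πi/6)

Computing each X[k]:
X[0] = -6
X[1] = -2.0000+5.1962i
X[2] = 3
X[3] = -2
X[4] = 3
X[5] = -2.0000-5.1962i

X = [-6, -2.0000+5.1962i, 3, -2, 3, -2.0000-5.1962i]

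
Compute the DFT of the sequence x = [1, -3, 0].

X[k] = Σ(n=0 to 2) x[n] · ω_3^(nk)
where ω_3 = e^(-2πi/3)

Computing each X[k]:
X[0] = -2
X[1] = 2.5000+2.5981i
X[2] = 2.5000-2.5981i

X = [-2, 2.5000+2.5981i, 2.5000-2.5981i]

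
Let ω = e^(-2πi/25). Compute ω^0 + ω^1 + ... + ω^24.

Sum of all nth roots of unity equals 0 for n > 1 (geometric series with r ≠ 1).

0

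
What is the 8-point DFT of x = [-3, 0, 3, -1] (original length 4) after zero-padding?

Original 4-point DFT: [-1, -6-1i, 1, -6+1i]
Zero-padded 8-point DFT provides frequency interpolation.

DFT_8([x, 0, ...]) = [-1, -2.2929-2.2929i, -6-1i, -3.7071+3.7071i, 1, -3.7071-3.7071i, -6+1i, -2.2929+2.2929i]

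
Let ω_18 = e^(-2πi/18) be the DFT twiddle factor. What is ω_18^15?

ω_18^15 = e^(-2πi·15/18)
= cos(-2π·15/18) + i·sin(-2π·15/18)
= cos(-30π/18) + i·sin(-30π/18)

ω_18^15 = cos(-30π/18) + i·sin(-30π/18) = 0.5000+0.8660i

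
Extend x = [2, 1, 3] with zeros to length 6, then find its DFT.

Original 3-point DFT: [6, 1.7321i, -1.7321i]
Zero-padded 6-point DFT provides frequency interpolation.

DFT_6([x, 0, ...]) = [6, 1.0000-3.4641i, 1.7321i, 4, -1.7321i, 1.0000+3.4641i]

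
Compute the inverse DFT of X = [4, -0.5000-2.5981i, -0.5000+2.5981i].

x[n] = (1/3) Σ(k=0 to 2) X[k] · e^(2πikn/3)

Computing each x[n]:
x[0] = 1
x[1] = 3
x[2] = 0

x = [1, 3, 0]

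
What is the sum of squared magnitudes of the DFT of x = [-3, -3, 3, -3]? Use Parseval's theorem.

Parseval: Σ|x[n]|² = (1/N)Σ|X[k]|², so Σ|X[k]|² = N·Σ|x[n]|² = 4·36.0000

Σ|X[k]|² = N·Σ|x[n]|² = 4·36.0000 = 144.0000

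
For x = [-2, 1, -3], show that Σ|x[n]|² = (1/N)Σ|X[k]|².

Time domain:
Σ|x[n]|² = |-2|² + |1|² + |-3|² = 14.0000

Frequency domain:
(1/3)Σ|X[k]|² = (1/3)(|-4|² + |-1.0000-3.4641i|² + |-1.0000+3.4641i|²) = (1/3)·42.0000 = 14.0000

Both sides agree, confirming Parseval's theorem.

Σ|x[n]|² = (1/N)Σ|X[k]|² = 14.0000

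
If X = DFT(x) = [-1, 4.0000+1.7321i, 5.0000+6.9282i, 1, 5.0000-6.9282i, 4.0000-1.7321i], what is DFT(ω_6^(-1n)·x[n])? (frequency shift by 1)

Modulation property: DFT(ω_6^(-1n)·x[n]) = X[(k-1) mod 6], so circularly shift X by 1 positions.

X[k-1] = [4.0000-1.7321i, -1, 4.0000+1.7321i, 5.0000+6.9282i, 1, 5.0000-6.9282i]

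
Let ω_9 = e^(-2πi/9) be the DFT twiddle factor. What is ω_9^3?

ω_9^3 = e^(-2πi·3/9)
= cos(-2π·3/9) + i·sin(-2π·3/9)
= cos(-6π/9) + i·sin(-6π/9)

ω_9^3 = cos(-6π/9) + i·sin(-6π/9) = -0.5000-0.8660i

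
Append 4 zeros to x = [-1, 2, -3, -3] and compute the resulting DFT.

Original 4-point DFT: [-5, 2-5i, -3, 2+5i]
Zero-padded 8-point DFT provides frequency interpolation.

DFT_8([x, 0, ...]) = [-5, 2.5355+3.7071i, 2-5i, -4.5355-2.2929i, -3, -4.5355+2.2929i, 2+5i, 2.5355-3.7071i]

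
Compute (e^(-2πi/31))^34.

Since ω_31^31 = 1, powers reduce modulo 31.
34 mod 31 = 3
So ω_31^34 = ω_31^3 = e^(-2πi·3/31)

ω_31^34 = ω_31^3 = 0.8208-0.5713i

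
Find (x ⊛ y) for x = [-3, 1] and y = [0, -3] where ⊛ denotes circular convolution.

(x ⊛ y)[n] = Σ(m=0 to 1) x[m] · y[(n-m) mod 2]

Computing each output sample:
(x ⊛ y)[0] = -3
(x ⊛ y)[1] = 9

x ⊛ y = [-3, 9]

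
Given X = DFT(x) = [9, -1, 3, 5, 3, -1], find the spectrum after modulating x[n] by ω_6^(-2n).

Modulation property: DFT(ω_6^(-2n)·x[n]) = X[(k-2) mod 6], so circularly shift X by 2 positions.

X[k-2] = [3, -1, 9, -1, 3, 5]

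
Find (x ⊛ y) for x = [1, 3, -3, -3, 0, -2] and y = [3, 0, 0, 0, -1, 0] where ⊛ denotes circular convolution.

(x ⊛ y)[n] = Σ(m=0 to 5) x[m] · y[(n-m) mod 6]

Computing each output sample:
(x ⊛ y)[0] = 6
(x ⊛ y)[1] = 12
(x ⊛ y)[2] = -9
(x ⊛ y)[3] = -7
(x ⊛ y)[4] = -1
(x ⊛ y)[5] = -9

x ⊛ y = [6, 12, -9, -7, -1, -9]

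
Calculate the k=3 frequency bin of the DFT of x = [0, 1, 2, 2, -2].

X[3] = Σ(n=0 to 4) x[n] · ω_5^(3n) where ω_5 = e^(-2πi/5)
= (0)·ω_5^0 + (1)·ω_5^3 + (2)·ω_5^6 + (2)·ω_5^9 + (-2)·ω_5^12

X[3] = 2.0451+1.7634i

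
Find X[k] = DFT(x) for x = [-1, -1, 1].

X[k] = Σ(n=0 to 2) x[n] · ω_3^(nk)
where ω_3 = e^(-2πi/3)

Computing each X[k]:
X[0] = -1
X[1] = -1.0000+1.7321i
X[2] = -1.0000-1.7321i

X = [-1, -1.0000+1.7321i, -1.0000-1.7321i]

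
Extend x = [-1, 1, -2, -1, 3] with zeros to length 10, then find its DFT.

Original 5-point DFT: [0, 2.6631+2.4899i, -5.1631+0.2245i, -5.1631-0.2245i, 2.6631-2.4899i]
Zero-padded 10-point DFT provides frequency interpolation.

DFT_10([x, 0, ...]) = [0, -2.9271+0.5020i, 2.6631+2.4899i, 0.4271-5.5676i, -5.1631+0.2245i, 0, -5.1631-0.2245i, 0.4271+5.5676i, 2.6631-2.4899i, -2.9271-0.5020i]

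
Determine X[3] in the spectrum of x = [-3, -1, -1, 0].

X[3] = Σ(n=0 to 3) x[n] · ω_4^(3n) where ω_4 = e^(-2πi/4)
= (-3)·ω_4^0 + (-1)·ω_4^3 + (-1)·ω_4^6 + (0)·ω_4^9

X[3] = -2-1i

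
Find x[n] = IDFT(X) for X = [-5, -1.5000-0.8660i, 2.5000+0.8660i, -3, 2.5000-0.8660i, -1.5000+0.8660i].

x[n] = (1/6) Σ(k=0 to 5) X[k] · e^(2πikn/6)

Computing each x[n]:
x[0] = -1
x[1] = -1
x[2] = -1
x[3] = 1
x[4] = -2
x[5] = -1

x = [-1, -1, -1, 1, -2, -1]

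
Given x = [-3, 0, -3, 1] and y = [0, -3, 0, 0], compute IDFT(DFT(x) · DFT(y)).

(x ⊛ y)[n] = Σ(m=0 to 3) x[m] · y[(n-m) mod 4]

Computing each output sample:
(x ⊛ y)[0] = -3
(x ⊛ y)[1] = 9
(x ⊛ y)[2] = 0
(x ⊛ y)[3] = 9

x ⊛ y = [-3, 9, 0, 9]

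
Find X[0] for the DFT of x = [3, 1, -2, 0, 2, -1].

X[0] = Σ(n=0 to 5) x[n] · ω_6^0 = Σ x[n]
= (3) + (1) + (-2) + (0) + (2) + (-1)

X[0] = 3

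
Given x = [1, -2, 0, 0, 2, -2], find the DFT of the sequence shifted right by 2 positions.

Time shift by 2: X_shifted[k] = ω_6^(2k) · X[k]
Shifted x = [2, -2, 1, -2, 0, 0]

DFT(x[n-2]) = [-1, 2.5000+0.8660i, 0.5000+2.5981i, 7, 0.5000-2.5981i, 2.5000-0.8660i]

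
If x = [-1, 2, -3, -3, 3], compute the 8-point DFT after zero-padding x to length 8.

Original 5-point DFT: [-2, 5.3992+0.9511i, -6.8992+0.5878i, -6.8992-0.5878i, 5.3992-0.9511i]
Zero-padded 8-point DFT provides frequency interpolation.

DFT_8([x, 0, ...]) = [-2, -0.4645+3.7071i, 5-5i, -7.5355-2.2929i, 0, -7.5355+2.2929i, 5+5i, -0.4645-3.7071i]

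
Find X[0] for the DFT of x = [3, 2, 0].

X[0] = Σ(n=0 to 2) x[n] · ω_3^0 = Σ x[n]
= (3) + (2) + (0)

X[0] = 5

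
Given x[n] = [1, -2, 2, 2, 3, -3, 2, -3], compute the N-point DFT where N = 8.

X[k] = Σ(n=0 to 7) x[n] · ω_8^(nk)
where ω_8 = e^(-2πi/8)

Computing each X[k]:
X[0] = 2
X[1] = -4.8284-4.2426i
X[2] = 4i
X[3] = 0.8284-4.2426i
X[4] = 14
X[5] = 0.8284+4.2426i
X[6] = -4i
X[7] = -4.8284+4.2426i

X = [2, -4.8284-4.2426i, 4i, 0.8284-4.2426i, 14, 0.8284+4.2426i, -4i, -4.8284+4.2426i]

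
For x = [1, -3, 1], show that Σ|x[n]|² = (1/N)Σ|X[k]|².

Time domain:
Σ|x[n]|² = |1|² + |-3|² + |1|² = 11.0000

Frequency domain:
(1/3)Σ|X[k]|² = (1/3)(|-1|² + |2.0000+3.4641i|² + |2.0000-3.4641i|²) = (1/3)·33.0000 = 11.0000

Both sides agree, confirming Parseval's theorem.

Σ|x[n]|² = (1/N)Σ|X[k]|² = 11.0000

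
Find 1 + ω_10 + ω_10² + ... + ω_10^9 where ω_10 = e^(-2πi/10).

Sum of all nth roots of unity equals 0 for n > 1 (geometric series with r ≠ 1).

0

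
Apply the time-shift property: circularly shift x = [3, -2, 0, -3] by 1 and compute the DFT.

Time shift by 1: X_shifted[k] = ω_4^(1k) · X[k]
Shifted x = [-3, 3, -2, 0]

DFT(x[n-1]) = [-2, -1-3i, -8, -1+3i]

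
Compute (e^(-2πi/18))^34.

Since ω_18^18 = 1, powers reduce modulo 18.
34 mod 18 = 16
So ω_18^34 = ω_18^16 = e^(-2πi·16/18)

ω_18^34 = ω_18^16 = 0.7660+0.6428i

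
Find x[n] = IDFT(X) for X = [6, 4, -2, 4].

x[n] = (1/4) Σ(k=0 to 3) X[k] · e^(2πikn/4)

Computing each x[n]:
x[0] = 3
x[1] = 2
x[2] = -1
x[3] = 2

x = [3, 2, -1, 2]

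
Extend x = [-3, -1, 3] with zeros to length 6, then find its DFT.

Original 3-point DFT: [-1, -4.0000+3.4641i, -4.0000-3.4641i]
Zero-padded 6-point DFT provides frequency interpolation.

DFT_6([x, 0, ...]) = [-1, -5.0000-1.7321i, -4.0000+3.4641i, 1, -4.0000-3.4641i, -5.0000+1.7321i]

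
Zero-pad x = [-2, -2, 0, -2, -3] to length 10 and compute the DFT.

Original 5-point DFT: [-9, -1.9271-2.1266i, 1.4271+1.3143i, 1.4271-1.3143i, -1.9271+2.1266i]
Zero-padded 10-point DFT provides frequency interpolation.

DFT_10([x, 0, ...]) = [-9, -0.5729+4.8410i, -1.9271-2.1266i, -3.9271+3.5797i, 1.4271+1.3143i, -1, 1.4271-1.3143i, -3.9271-3.5797i, -1.9271+2.1266i, -0.5729-4.8410i]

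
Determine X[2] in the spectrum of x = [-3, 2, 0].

X[2] = Σ(n=0 to 2) x[n] · ω_3^(2n) where ω_3 = e^(-2πi/3)
= (-3)·ω_3^0 + (2)·ω_3^2 + (0)·ω_3^4

X[2] = -4.0000+1.7321i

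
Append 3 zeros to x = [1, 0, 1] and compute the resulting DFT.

Original 3-point DFT: [2, 0.5000+0.8660i, 0.5000-0.8660i]
Zero-padded 6-point DFT provides frequency interpolation.

DFT_6([x, 0, ...]) = [2, 0.5000-0.8660i, 0.5000+0.8660i, 2, 0.5000-0.8660i, 0.5000+0.8660i]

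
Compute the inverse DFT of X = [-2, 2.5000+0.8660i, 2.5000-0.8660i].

x[n] = (1/3) Σ(k=0 to 2) X[k] · e^(2πikn/3)

Computing each x[n]:
x[0] = 1
x[1] = -2
x[2] = -1

x = [1, -2, -1]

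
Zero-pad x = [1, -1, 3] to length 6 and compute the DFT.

Original 3-point DFT: [3, 3.4641i, -3.4641i]
Zero-padded 6-point DFT provides frequency interpolation.

DFT_6([x, 0, ...]) = [3, -1.0000-1.7321i, 3.4641i, 5, -3.4641i, -1.0000+1.7321i]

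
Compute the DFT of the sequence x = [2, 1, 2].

X[k] = Σ(n=0 to 2) x[n] · ω_3^(nk)
where ω_3 = e^(-2πi/3)

Computing each X[k]:
X[0] = 5
X[1] = 0.5000+0.8660i
X[2] = 0.5000-0.8660i

X = [5, 0.5000+0.8660i, 0.5000-0.8660i]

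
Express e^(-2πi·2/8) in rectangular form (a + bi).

ω_8^2 = e^(-2πi·2/8)
= cos(-2π·2/8) + i·sin(-2π·2/8)
= cos(-4π/8) + i·sin(-4π/8)

ω_8^2 = cos(-4π/8) + i·sin(-4π/8) = -1i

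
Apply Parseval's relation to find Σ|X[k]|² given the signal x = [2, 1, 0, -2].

Parseval: Σ|x[n]|² = (1/N)Σ|X[k]|², so Σ|X[k]|² = N·Σ|x[n]|² = 4·9.0000

Σ|X[k]|² = N·Σ|x[n]|² = 4·9.0000 = 36.0000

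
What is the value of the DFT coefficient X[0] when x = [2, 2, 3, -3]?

X[0] = Σ(n=0 to 3) x[n] · ω_4^0 = Σ x[n]
= (2) + (2) + (3) + (-3)

X[0] = 4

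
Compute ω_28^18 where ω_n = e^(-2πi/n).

ω_28^18 = e^(-2πi·18/28)
= cos(-2π·18/28) + i·sin(-2π·18/28)
= cos(-36π/28) + i·sin(-36π/28)

ω_28^18 = cos(-36π/28) + i·sin(-36π/28) = -0.6235+0.7818i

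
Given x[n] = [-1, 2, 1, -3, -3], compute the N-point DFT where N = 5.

X[k] = Σ(n=0 to 4) x[n] · ω_5^(nk)
where ω_5 = e^(-2πi/5)

Computing each X[k]:
X[0] = -4
X[1] = 0.3090-7.1064i
X[2] = -0.8090+0.8653i
X[3] = -0.8090-0.8653i
X[4] = 0.3090+7.1064i

X = [-4, 0.3090-7.1064i, -0.8090+0.8653i, -0.8090-0.8653i, 0.3090+7.1064i]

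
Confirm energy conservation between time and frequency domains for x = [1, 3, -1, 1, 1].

Time domain:
Σ|x[n]|² = |1|² + |3|² + |-1|² + |1|² + |1|² = 13.0000

Frequency domain:
(1/5)Σ|X[k]|² = (1/5)(|5|² + |2.2361-0.7265i|² + |-2.2361-3.0777i|² + |-2.2361+3.0777i|² + |2.2361+0.7265i|²) = (1/5)·65.0000 = 13.0000

Both sides agree, confirming Parseval's theorem.

Σ|x[n]|² = (1/N)Σ|X[k]|² = 13.0000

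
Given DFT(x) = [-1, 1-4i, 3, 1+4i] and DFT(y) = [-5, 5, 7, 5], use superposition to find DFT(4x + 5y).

By linearity: DFT(4x + 5y) = 4·DFT(x) + 5·DFT(y)
= 4·[-1, 1-4i, 3, 1+4i] + 5·[-5, 5, 7, 5]

Computing element-wise:
Z[0] = 4·(-1) + 5·(-5) = -29
Z[1] = 4·(1-4i) + 5·(5) = 29-16i
Z[2] = 4·(3) + 5·(7) = 47
Z[3] = 4·(1+4i) + 5·(5) = 29+16i

DFT(4x + 5y) = 4·X + 5·Y = [-29, 29-16i, 47, 29+16i]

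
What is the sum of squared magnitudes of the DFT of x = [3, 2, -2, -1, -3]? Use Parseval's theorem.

Parseval: Σ|x[n]|² = (1/N)Σ|X[k]|², so Σ|X[k]|² = N·Σ|x[n]|² = 5·27.0000

Σ|X[k]|² = N·Σ|x[n]|² = 5·27.0000 = 135.0000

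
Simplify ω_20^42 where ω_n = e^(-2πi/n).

Since ω_20^20 = 1, powers reduce modulo 20.
42 mod 20 = 2
So ω_20^42 = ω_20^2 = e^(-2πi·2/20)

ω_20^42 = ω_20^2 = 0.8090-0.5878i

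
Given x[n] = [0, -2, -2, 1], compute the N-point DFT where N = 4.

X[k] = Σ(n=0 to 3) x[n] · ω_4^(nk)
where ω_4 = e^(-2πi/4)

Computing each X[k]:
X[0] = -3
X[1] = 2+3i
X[2] = -1
X[3] = 2-3i

X = [-3, 2+3i, -1, 2-3i]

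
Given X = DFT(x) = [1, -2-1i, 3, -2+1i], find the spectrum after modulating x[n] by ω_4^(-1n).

Modulation property: DFT(ω_4^(-1n)·x[n]) = X[(k-1) mod 4], so circularly shift X by 1 positions.

X[k-1] = [-2+1i, 1, -2-1i, 3]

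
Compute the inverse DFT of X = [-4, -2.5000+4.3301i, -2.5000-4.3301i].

x[n] = (1/3) Σ(k=0 to 2) X[k] · e^(2πikn/3)

Computing each x[n]:
x[0] = -3
x[1] = -3
x[2] = 2

x = [-3, -3, 2]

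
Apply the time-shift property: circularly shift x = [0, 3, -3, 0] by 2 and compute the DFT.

Time shift by 2: X_shifted[k] = ω_4^(2k) · X[k]
Shifted x = [-3, 0, 0, 3]

DFT(x[n-2]) = [0, -3+3i, -6, -3-3i]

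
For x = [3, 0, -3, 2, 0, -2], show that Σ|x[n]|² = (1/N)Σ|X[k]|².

Time domain:
Σ|x[n]|² = |3|² + |0|² + |-3|² + |2|² + |0|² + |-2|² = 26.0000

Frequency domain:
(1/6)Σ|X[k]|² = (1/6)(|0|² + |1.5000+0.8660i|² + |7.5000-4.3301i|² + |0|² + |7.5000+4.3301i|² + |1.5000-0.8660i|²) = (1/6)·156.0000 = 26.0000

Both sides agree, confirming Parseval's theorem.

Σ|x[n]|² = (1/N)Σ|X[k]|² = 26.0000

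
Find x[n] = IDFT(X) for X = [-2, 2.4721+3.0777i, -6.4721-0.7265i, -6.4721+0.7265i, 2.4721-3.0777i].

x[n] = (1/5) Σ(k=0 to 4) X[k] · e^(2πikn/5)

Computing each x[n]:
x[0] = -2
x[1] = 1
x[2] = -3
x[3] = -1
x[4] = 3

x = [-2, 1, -3, -1, 3]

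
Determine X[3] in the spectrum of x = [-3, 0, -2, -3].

X[3] = Σ(n=0 to 3) x[n] · ω_4^(3n) where ω_4 = e^(-2πi/4)
= (-3)·ω_4^0 + (0)·ω_4^3 + (-2)·ω_4^6 + (-3)·ω_4^9

X[3] = -1+3i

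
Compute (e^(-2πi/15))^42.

Since ω_15^15 = 1, powers reduce modulo 15.
42 mod 15 = 12
So ω_15^42 = ω_15^12 = e^(-2πi·12/15)

ω_15^42 = ω_15^12 = 0.3090+0.9511i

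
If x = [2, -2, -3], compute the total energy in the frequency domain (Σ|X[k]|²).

Parseval: Σ|x[n]|² = (1/N)Σ|X[k]|², so Σ|X[k]|² = N·Σ|x[n]|² = 3·17.0000

Σ|X[k]|² = N·Σ|x[n]|² = 3·17.0000 = 51.0000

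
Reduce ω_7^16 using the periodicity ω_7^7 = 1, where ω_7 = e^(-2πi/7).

Since ω_7^7 = 1, powers reduce modulo 7.
16 mod 7 = 2
So ω_7^16 = ω_7^2 = e^(-2πi·2/7)

ω_7^16 = ω_7^2 = -0.2225-0.9749i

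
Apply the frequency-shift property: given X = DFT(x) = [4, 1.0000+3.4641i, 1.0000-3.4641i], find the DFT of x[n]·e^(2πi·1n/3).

Modulation property: DFT(ω_3^(-1n)·x[n]) = X[(k-1) mod 3], so circularly shift X by 1 positions.

X[k-1] = [1.0000-3.4641i, 4, 1.0000+3.4641i]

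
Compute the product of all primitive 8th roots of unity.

The primitive 8th roots of unity are ω_8^k for k coprime to 8: k ∈ {1, 3, 5, 7}
Their product equals the constant term of the cyclotomic polynomial Φ_8(x) up to sign.
For n ≥ 3, the product of all primitive nth roots of unity is 1. (For n=1 it is 1; for n=2 it is -1.)

1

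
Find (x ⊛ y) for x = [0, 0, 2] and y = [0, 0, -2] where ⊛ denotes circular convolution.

(x ⊛ y)[n] = Σ(m=0 to 2) x[m] · y[(n-m) mod 3]

Computing each output sample:
(x ⊛ y)[0] = 0
(x ⊛ y)[1] = -4
(x ⊛ y)[2] = 0

x ⊛ y = [0, -4, 0]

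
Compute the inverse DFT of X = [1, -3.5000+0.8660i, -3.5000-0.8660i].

x[n] = (1/3) Σ(k=0 to 2) X[k] · e^(2πikn/3)

Computing each x[n]:
x[0] = -2
x[1] = 1
x[2] = 2

x = [-2, 1, 2]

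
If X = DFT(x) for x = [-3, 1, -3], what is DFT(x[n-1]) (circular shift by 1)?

Time shift by 1: X_shifted[k] = ω_3^(1k) · X[k]
Shifted x = [-3, -3, 1]

DFT(x[n-1]) = [-5, -2.0000+3.4641i, -2.0000-3.4641i]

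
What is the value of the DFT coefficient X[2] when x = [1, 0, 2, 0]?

X[2] = Σ(n=0 to 3) x[n] · ω_4^(2n) where ω_4 = e^(-2πi/4)
= (1)·ω_4^0 + (0)·ω_4^2 + (2)·ω_4^4 + (0)·ω_4^6

X[2] = 3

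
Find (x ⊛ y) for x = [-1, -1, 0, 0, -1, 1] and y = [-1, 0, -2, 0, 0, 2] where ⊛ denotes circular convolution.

(x ⊛ y)[n] = Σ(m=0 to 5) x[m] · y[(n-m) mod 6]

Computing each output sample:
(x ⊛ y)[0] = 1
(x ⊛ y)[1] = -1
(x ⊛ y)[2] = 2
(x ⊛ y)[3] = 0
(x ⊛ y)[4] = 3
(x ⊛ y)[5] = -3

x ⊛ y = [1, -1, 2, 0, 3, -3]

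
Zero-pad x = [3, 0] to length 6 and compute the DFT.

Original 2-point DFT: [3, 3]
Zero-padded 6-point DFT provides frequency interpolation.

DFT_6([x, 0, ...]) = [3, 3, 3, 3, 3, 3]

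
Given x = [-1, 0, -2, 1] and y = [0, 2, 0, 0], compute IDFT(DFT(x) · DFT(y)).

(x ⊛ y)[n] = Σ(m=0 to 3) x[m] · y[(n-m) mod 4]

Computing each output sample:
(x ⊛ y)[0] = 2
(x ⊛ y)[1] = -2
(x ⊛ y)[2] = 0
(x ⊛ y)[3] = -4

x ⊛ y = [2, -2, 0, -4]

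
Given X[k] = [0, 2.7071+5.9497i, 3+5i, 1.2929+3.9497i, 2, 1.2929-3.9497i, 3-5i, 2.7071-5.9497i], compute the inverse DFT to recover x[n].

x[n] = (1/8) Σ(k=0 to 7) X[k] · e^(2πikn/8)

Computing each x[n]:
x[0] = 2
x[1] = -3
x[2] = -1
x[3] = -1
x[4] = 0
x[5] = 0
x[6] = 0
x[7] = 3

x = [2, -3, -1, -1, 0, 0, 0, 3]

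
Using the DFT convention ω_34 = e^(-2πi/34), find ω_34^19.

ω_34^19 = e^(-2πi·19/34)
= cos(-2π·19/34) + i·sin(-2π·19/34)
= cos(-38π/34) + i·sin(-38π/34)

ω_34^19 = cos(-38π/34) + i·sin(-38π/34) = -0.9325+0.3612i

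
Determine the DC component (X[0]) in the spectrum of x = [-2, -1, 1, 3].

X[0] = Σ(n=0 to 3) x[n] · ω_4^0 = Σ x[n]
= (-2) + (-1) + (1) + (3)

X[0] = 1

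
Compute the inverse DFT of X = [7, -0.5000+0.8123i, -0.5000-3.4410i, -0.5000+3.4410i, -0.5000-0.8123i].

x[n] = (1/5) Σ(k=0 to 4) X[k] · e^(2πikn/5)

Computing each x[n]:
x[0] = 1
x[1] = 2
x[2] = 0
x[3] = 3
x[4] = 1

x = [1, 2, 0, 3, 1]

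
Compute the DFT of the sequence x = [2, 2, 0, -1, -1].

X[k] = Σ(n=0 to 4) x[n] · ω_5^(nk)
where ω_5 = e^(-2πi/5)

Computing each X[k]:
X[0] = 2
X[1] = 3.1180-3.4410i
X[2] = 0.8820-0.8123i
X[3] = 0.8820+0.8123i
X[4] = 3.1180+3.4410i

X = [2, 3.1180-3.4410i, 0.8820-0.8123i, 0.8820+0.8123i, 3.1180+3.4410i]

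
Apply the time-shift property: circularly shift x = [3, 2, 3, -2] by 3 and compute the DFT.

Time shift by 3: X_shifted[k] = ω_4^(3k) · X[k]
Shifted x = [2, 3, -2, 3]

DFT(x[n-3]) = [6, 4, -6, 4]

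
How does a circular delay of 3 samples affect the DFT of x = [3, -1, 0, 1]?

Time shift by 3: X_shifted[k] = ω_4^(3k) · X[k]
Shifted x = [-1, 0, 1, 3]

DFT(x[n-3]) = [3, -2+3i, -3, -2-3i]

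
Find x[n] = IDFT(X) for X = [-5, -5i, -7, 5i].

x[n] = (1/4) Σ(k=0 to 3) X[k] · e^(2πikn/4)

Computing each x[n]:
x[0] = -3
x[1] = 3
x[2] = -3
x[3] = -2

x = [-3, 3, -3, -2]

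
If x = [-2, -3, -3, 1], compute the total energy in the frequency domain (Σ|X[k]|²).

Parseval: Σ|x[n]|² = (1/N)Σ|X[k]|², so Σ|X[k]|² = N·Σ|x[n]|² = 4·23.0000

Σ|X[k]|² = N·Σ|x[n]|² = 4·23.0000 = 92.0000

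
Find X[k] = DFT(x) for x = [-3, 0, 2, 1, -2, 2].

X[k] = Σ(n=0 to 5) x[n] · ω_6^(nk)
where ω_6 = e^(-2πi/6)

Computing each X[k]:
X[0] = 0
X[1] = -3.0000-1.7321i
X[2] = -3.0000+5.1962i
X[3] = -6
X[4] = -3.0000-5.1962i
X[5] = -3.0000+1.7321i

X = [0, -3.0000-1.7321i, -3.0000+5.1962i, -6, -3.0000-5.1962i, -3.0000+1.7321i]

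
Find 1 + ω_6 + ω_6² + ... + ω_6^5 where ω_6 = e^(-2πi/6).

Sum of all nth roots of unity equals 0 for n > 1 (geometric series with r ≠ 1).

0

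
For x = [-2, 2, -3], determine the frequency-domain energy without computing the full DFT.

Parseval: Σ|x[n]|² = (1/N)Σ|X[k]|², so Σ|X[k]|² = N·Σ|x[n]|² = 3·17.0000

Σ|X[k]|² = N·Σ|x[n]|² = 3·17.0000 = 51.0000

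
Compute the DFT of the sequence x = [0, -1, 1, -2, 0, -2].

X[k] = Σ(n=0 to 5) x[n] · ω_6^(nk)
where ω_6 = e^(-2πi/6)

Computing each X[k]:
X[0] = -4
X[1] = -1.7321i
X[2] = -1
X[3] = 6
X[4] = -1
X[5] = 1.7321i

X = [-4, -1.7321i, -1, 6, -1, 1.7321i]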